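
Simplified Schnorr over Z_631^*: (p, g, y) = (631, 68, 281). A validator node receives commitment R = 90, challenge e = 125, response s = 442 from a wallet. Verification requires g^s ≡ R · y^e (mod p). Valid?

no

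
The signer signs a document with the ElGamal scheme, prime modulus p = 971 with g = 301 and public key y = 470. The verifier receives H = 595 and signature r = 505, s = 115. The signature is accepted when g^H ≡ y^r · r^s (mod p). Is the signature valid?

invalid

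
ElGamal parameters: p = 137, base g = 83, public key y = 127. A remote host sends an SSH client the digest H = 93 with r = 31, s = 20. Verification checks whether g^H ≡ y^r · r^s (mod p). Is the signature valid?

invalid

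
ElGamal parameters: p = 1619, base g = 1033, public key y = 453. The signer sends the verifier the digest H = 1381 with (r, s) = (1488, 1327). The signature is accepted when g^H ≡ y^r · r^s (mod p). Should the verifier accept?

reject

Left side g^H mod p:
1033^2 = 1067089 ≡ 168
1033^4 ≡ 168^2 = 28224 ≡ 701
1033^8 ≡ 701^2 = 491401 ≡ 844
1033^16 ≡ 844^2 = 712336 ≡ 1595
1033^32 ≡ 1595^2 = 2544025 ≡ 576
1033^64 ≡ 576^2 = 331776 ≡ 1500
1033^128 ≡ 1500^2 = 2250000 ≡ 1209
1033^256 ≡ 1209^2 = 1461681 ≡ 1343
1033^512 ≡ 1343^2 = 1803649 ≡ 83
1033^1024 ≡ 83^2 = 6889 ≡ 413
1381 = 1024 + 256 + 64 + 32 + 4 + 1, so 1033^1381 ≡ 413·1343·1500·576·701·1033 ≡ 379 (mod 1619)
Right side y^r · r^s mod p:
453^2 = 205209 ≡ 1215
453^4 ≡ 1215^2 = 1476225 ≡ 1316
453^8 ≡ 1316^2 = 1731856 ≡ 1145
453^16 ≡ 1145^2 = 1311025 ≡ 1254
453^32 ≡ 1254^2 = 1572516 ≡ 467
453^64 ≡ 467^2 = 218089 ≡ 1143
453^128 ≡ 1143^2 = 1306449 ≡ 1535
453^256 ≡ 1535^2 = 2356225 ≡ 580
453^512 ≡ 580^2 = 336400 ≡ 1267
453^1024 ≡ 1267^2 = 1605289 ≡ 860
1488 = 1024 + 256 + 128 + 64 + 16, so 453^1488 ≡ 860·580·1535·1143·1254 ≡ 1362 (mod 1619)
1488^2 = 2214144 ≡ 971
1488^4 ≡ 971^2 = 942841 ≡ 583
1488^8 ≡ 583^2 = 339889 ≡ 1518
1488^16 ≡ 1518^2 = 2304324 ≡ 487
1488^32 ≡ 487^2 = 237169 ≡ 795
1488^64 ≡ 795^2 = 632025 ≡ 615
1488^128 ≡ 615^2 = 378225 ≡ 998
1488^256 ≡ 998^2 = 996004 ≡ 319
1488^512 ≡ 319^2 = 101761 ≡ 1383
1488^1024 ≡ 1383^2 = 1912689 ≡ 650
1327 = 1024 + 256 + 32 + 8 + 4 + 2 + 1, so 1488^1327 ≡ 650·319·795·1518·583·971·1488 ≡ 1306 (mod 1619)
1362·1306 = 1778772 ≡ 1110 (mod 1619)
379 ≠ 1110, so verification fails.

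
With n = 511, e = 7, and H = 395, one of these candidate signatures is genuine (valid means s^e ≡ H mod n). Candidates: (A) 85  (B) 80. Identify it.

B

Candidate A: Squares mod 511: 85^1≡85, 85^2≡71, 85^4≡442; 7 = 4 + 2 + 1, so 85^7 ≡ 442·71·85 ≡ 50 (mod 511)
Candidate B: Squares mod 511: 80^1≡80, 80^2≡268, 80^4≡284; 7 = 4 + 2 + 1, so 80^7 ≡ 284·268·80 ≡ 395 (mod 511)
  → matches H = 395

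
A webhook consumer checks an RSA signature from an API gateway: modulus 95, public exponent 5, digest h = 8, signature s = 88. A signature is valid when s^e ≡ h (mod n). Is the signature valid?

valid

s^2 ≡ 88^2 = 7744 ≡ 49
s^4 ≡ 49^2 = 2401 ≡ 26
5 = 4 + 1, so s^5 ≡ 26·88 ≡ 8 (mod 95)
8 = h, so the signature checks out.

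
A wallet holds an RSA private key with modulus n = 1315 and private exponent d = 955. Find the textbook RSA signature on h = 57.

1153

h^2 ≡ 57^2 = 3249 ≡ 619
h^4 ≡ 619^2 = 383161 ≡ 496
h^8 ≡ 496^2 = 246016 ≡ 111
h^16 ≡ 111^2 = 12321 ≡ 486
h^32 ≡ 486^2 = 236196 ≡ 811
h^64 ≡ 811^2 = 657721 ≡ 221
h^128 ≡ 221^2 = 48841 ≡ 186
h^256 ≡ 186^2 = 34596 ≡ 406
h^512 ≡ 406^2 = 164836 ≡ 461
955 = 512 + 256 + 128 + 32 + 16 + 8 + 2 + 1, so h^955 ≡ 461·406·186·811·486·111·619·57 ≡ 1153 (mod 1315)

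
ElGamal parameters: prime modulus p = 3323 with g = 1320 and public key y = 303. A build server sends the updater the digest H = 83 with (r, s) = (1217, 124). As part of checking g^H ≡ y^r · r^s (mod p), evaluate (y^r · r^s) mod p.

Squares mod 3323: 303^1≡303, 303^2≡2088, 303^4≡3291, 303^8≡1024, 303^16≡1831, 303^32≡2977, 303^64≡88, 303^128≡1098, 303^256≡2678, 303^512≡650, 303^1024≡479
1217 = 1024 + 128 + 64 + 1, so 303^1217 ≡ 479·1098·88·303 ≡ 2857 (mod 3323)
Squares mod 3323: 1217^1≡1217, 1217^2≡2354, 1217^4≡1875, 1217^8≡3214, 1217^16≡1912, 1217^32≡444, 1217^64≡1079
124 = 64 + 32 + 16 + 8 + 4, so 1217^124 ≡ 1079·444·1912·3214·1875 ≡ 1920 (mod 3323)
y^r · r^s ≡ 2857·1920 = 5485440 ≡ 2490 (mod 3323)

2490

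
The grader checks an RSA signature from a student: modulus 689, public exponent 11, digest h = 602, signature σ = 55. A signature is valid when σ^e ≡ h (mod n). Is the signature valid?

σ^2 ≡ 55^2 = 3025 ≡ 269
σ^4 ≡ 269^2 = 72361 ≡ 16
σ^8 ≡ 16^2 = 256
11 = 8 + 2 + 1, so σ^11 ≡ 256·269·55 ≡ 87 (mod 689)
87 ≠ 602, so verification fails.

invalid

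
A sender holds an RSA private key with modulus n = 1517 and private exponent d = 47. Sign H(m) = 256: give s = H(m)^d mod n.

305

(H(m))^2 ≡ 256^2 = 65536 ≡ 305
(H(m))^4 ≡ 305^2 = 93025 ≡ 488
(H(m))^8 ≡ 488^2 = 238144 ≡ 1492
(H(m))^16 ≡ 1492^2 = 2226064 ≡ 625
(H(m))^32 ≡ 625^2 = 390625 ≡ 756
47 = 32 + 8 + 4 + 2 + 1, so (H(m))^47 ≡ 756·1492·488·305·256 ≡ 305 (mod 1517)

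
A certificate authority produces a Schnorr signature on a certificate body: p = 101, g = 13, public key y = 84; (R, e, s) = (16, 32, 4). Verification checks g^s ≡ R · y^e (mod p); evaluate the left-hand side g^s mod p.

79

13^2 = 169 ≡ 68
13^4 ≡ 68^2 = 4624 ≡ 79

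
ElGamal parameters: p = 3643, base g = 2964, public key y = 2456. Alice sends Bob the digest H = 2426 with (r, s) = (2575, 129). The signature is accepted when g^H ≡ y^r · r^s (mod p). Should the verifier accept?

accept

Left side g^H mod p:
Squares mod 3643: 2964^1≡2964, 2964^2≡2023, 2964^4≡1440, 2964^8≡733, 2964^16≡1768, 2964^32≡130, 2964^64≡2328, 2964^128≡2443, 2964^256≡1015, 2964^512≡2899, 2964^1024≡3443, 2964^2048≡3570
2426 = 2048 + 256 + 64 + 32 + 16 + 8 + 2, so 2964^2426 ≡ 3570·1015·2328·130·1768·733·2023 ≡ 436 (mod 3643)
Right side y^r · r^s mod p:
Squares mod 3643: 2456^1≡2456, 2456^2≡2771, 2456^4≡2640, 2456^8≡541, 2456^16≡1241, 2456^32≡2735, 2456^64≡1146, 2456^128≡1836, 2456^256≡1121, 2456^512≡3449, 2456^1024≡1206, 2456^2048≡879
2575 = 2048 + 512 + 8 + 4 + 2 + 1, so 2456^2575 ≡ 879·3449·541·2640·2771·2456 ≡ 1922 (mod 3643)
Squares mod 3643: 2575^1≡2575, 2575^2≡365, 2575^4≡2077, 2575^8≡617, 2575^16≡1817, 2575^32≡931, 2575^64≡3370, 2575^128≡1669
129 = 128 + 1, so 2575^129 ≡ 1669·2575 ≡ 2578 (mod 3643)
1922·2578 = 4954916 ≡ 436 (mod 3643)
436 ≡ 436 (mod 3643), so the signature is genuine.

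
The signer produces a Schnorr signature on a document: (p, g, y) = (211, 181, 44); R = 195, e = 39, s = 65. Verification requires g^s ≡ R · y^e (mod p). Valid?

yes

g^s mod p:
181^2 = 32761 ≡ 56
181^4 ≡ 56^2 = 3136 ≡ 182
181^8 ≡ 182^2 = 33124 ≡ 208
181^16 ≡ 208^2 = 43264 ≡ 9
181^32 ≡ 9^2 = 81
181^64 ≡ 81^2 = 6561 ≡ 20
65 = 64 + 1, so 181^65 ≡ 20·181 ≡ 33 (mod 211)
R · y^e mod p:
44^2 = 1936 ≡ 37
44^4 ≡ 37^2 = 1369 ≡ 103
44^8 ≡ 103^2 = 10609 ≡ 59
44^16 ≡ 59^2 = 3481 ≡ 105
44^32 ≡ 105^2 = 11025 ≡ 53
39 = 32 + 4 + 2 + 1, so 44^39 ≡ 53·103·37·44 ≡ 143 (mod 211)
195·143 = 27885 ≡ 33 (mod 211)
33 ≡ 33 (mod 211); signature holds.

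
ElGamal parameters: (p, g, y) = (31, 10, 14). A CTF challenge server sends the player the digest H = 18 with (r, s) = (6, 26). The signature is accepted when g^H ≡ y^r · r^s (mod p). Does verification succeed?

fails

Left side g^H mod p:
10^2 = 100 ≡ 7
10^4 ≡ 7^2 = 49 ≡ 18
10^8 ≡ 18^2 = 324 ≡ 14
10^16 ≡ 14^2 = 196 ≡ 10
18 = 16 + 2, so 10^18 ≡ 10·7 ≡ 8 (mod 31)
Right side y^r · r^s mod p:
14^2 = 196 ≡ 10
14^4 ≡ 10^2 = 100 ≡ 7
6 = 4 + 2, so 14^6 ≡ 7·10 ≡ 8 (mod 31)
6^2 = 36 ≡ 5
6^4 ≡ 5^2 = 25
6^8 ≡ 25^2 = 625 ≡ 5
6^16 ≡ 5^2 = 25
26 = 16 + 8 + 2, so 6^26 ≡ 25·5·5 ≡ 5 (mod 31)
8·5 = 40 ≡ 9 (mod 31)
8 ≠ 9, so verification fails.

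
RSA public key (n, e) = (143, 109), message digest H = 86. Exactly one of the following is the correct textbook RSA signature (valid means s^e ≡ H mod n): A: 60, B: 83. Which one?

A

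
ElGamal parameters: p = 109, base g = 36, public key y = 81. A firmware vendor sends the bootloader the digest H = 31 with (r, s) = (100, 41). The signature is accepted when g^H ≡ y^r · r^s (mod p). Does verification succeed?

Left side g^H mod p:
36^2 = 1296 ≡ 97
36^4 ≡ 97^2 = 9409 ≡ 35
36^8 ≡ 35^2 = 1225 ≡ 26
36^16 ≡ 26^2 = 676 ≡ 22
31 = 16 + 8 + 4 + 2 + 1, so 36^31 ≡ 22·26·35·97·36 ≡ 74 (mod 109)
Right side y^r · r^s mod p:
81^2 = 6561 ≡ 21
81^4 ≡ 21^2 = 441 ≡ 5
81^8 ≡ 5^2 = 25
81^16 ≡ 25^2 = 625 ≡ 80
81^32 ≡ 80^2 = 6400 ≡ 78
81^64 ≡ 78^2 = 6084 ≡ 89
100 = 64 + 32 + 4, so 81^100 ≡ 89·78·5 ≡ 48 (mod 109)
100^2 = 10000 ≡ 81
100^4 ≡ 81^2 = 6561 ≡ 21
100^8 ≡ 21^2 = 441 ≡ 5
100^16 ≡ 5^2 = 25
100^32 ≡ 25^2 = 625 ≡ 80
41 = 32 + 8 + 1, so 100^41 ≡ 80·5·100 ≡ 106 (mod 109)
48·106 = 5088 ≡ 74 (mod 109)
74 ≡ 74 (mod 109), so the signature is genuine.

passes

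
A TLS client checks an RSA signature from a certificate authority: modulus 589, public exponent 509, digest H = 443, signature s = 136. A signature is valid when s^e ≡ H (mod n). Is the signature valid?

Squares mod 589: s^1≡136, s^2≡237, s^4≡214, s^8≡443, s^16≡112, s^32≡175, s^64≡586, s^128≡9, s^256≡81
509 = 256 + 128 + 64 + 32 + 16 + 8 + 4 + 1, so s^509 ≡ 81·9·586·175·112·443·214·136 ≡ 509 (mod 589)
The recovered value 509 does not match the digest 443.

invalid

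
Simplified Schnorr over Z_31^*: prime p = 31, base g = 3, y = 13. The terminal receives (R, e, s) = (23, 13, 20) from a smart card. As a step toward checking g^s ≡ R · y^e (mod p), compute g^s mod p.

5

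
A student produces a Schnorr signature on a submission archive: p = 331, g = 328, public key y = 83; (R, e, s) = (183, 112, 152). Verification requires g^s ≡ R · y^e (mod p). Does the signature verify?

verifies

g^s mod p:
328^2 = 107584 ≡ 9
328^4 ≡ 9^2 = 81
328^8 ≡ 81^2 = 6561 ≡ 272
328^16 ≡ 272^2 = 73984 ≡ 171
328^32 ≡ 171^2 = 29241 ≡ 113
328^64 ≡ 113^2 = 12769 ≡ 191
328^128 ≡ 191^2 = 36481 ≡ 71
152 = 128 + 16 + 8, so 328^152 ≡ 71·171·272 ≡ 296 (mod 331)
R · y^e mod p:
83^2 = 6889 ≡ 269
83^4 ≡ 269^2 = 72361 ≡ 203
83^8 ≡ 203^2 = 41209 ≡ 165
83^16 ≡ 165^2 = 27225 ≡ 83
83^32 ≡ 83^2 = 6889 ≡ 269
83^64 ≡ 269^2 = 72361 ≡ 203
112 = 64 + 32 + 16, so 83^112 ≡ 203·269·83 ≡ 329 (mod 331)
183·329 = 60207 ≡ 296 (mod 331)
296 ≡ 296 (mod 331); signature holds.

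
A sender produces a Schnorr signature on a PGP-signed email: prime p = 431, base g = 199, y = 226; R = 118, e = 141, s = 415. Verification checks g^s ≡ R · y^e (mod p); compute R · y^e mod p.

Squares mod 431: 226^1≡226, 226^2≡218, 226^4≡114, 226^8≡66, 226^16≡46, 226^32≡392, 226^64≡228, 226^128≡264
141 = 128 + 8 + 4 + 1, so 226^141 ≡ 264·66·114·226 ≡ 7 (mod 431)
R · y^e ≡ 118·7 = 826 ≡ 395 (mod 431)

395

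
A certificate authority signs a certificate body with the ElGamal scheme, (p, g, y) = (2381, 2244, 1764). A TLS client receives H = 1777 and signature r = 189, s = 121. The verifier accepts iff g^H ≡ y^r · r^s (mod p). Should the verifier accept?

accept

Left side g^H mod p:
2244^2 = 5035536 ≡ 2102
2244^4 ≡ 2102^2 = 4418404 ≡ 1649
2244^8 ≡ 1649^2 = 2719201 ≡ 99
2244^16 ≡ 99^2 = 9801 ≡ 277
2244^32 ≡ 277^2 = 76729 ≡ 537
2244^64 ≡ 537^2 = 288369 ≡ 268
2244^128 ≡ 268^2 = 71824 ≡ 394
2244^256 ≡ 394^2 = 155236 ≡ 471
2244^512 ≡ 471^2 = 221841 ≡ 408
2244^1024 ≡ 408^2 = 166464 ≡ 2175
1777 = 1024 + 512 + 128 + 64 + 32 + 16 + 1, so 2244^1777 ≡ 2175·408·394·268·537·277·2244 ≡ 145 (mod 2381)
Right side y^r · r^s mod p:
1764^2 = 3111696 ≡ 2110
1764^4 ≡ 2110^2 = 4452100 ≡ 2011
1764^8 ≡ 2011^2 = 4044121 ≡ 1183
1764^16 ≡ 1183^2 = 1399489 ≡ 1842
1764^32 ≡ 1842^2 = 3392964 ≡ 39
1764^64 ≡ 39^2 = 1521
1764^128 ≡ 1521^2 = 2313441 ≡ 1490
189 = 128 + 32 + 16 + 8 + 4 + 1, so 1764^189 ≡ 1490·39·1842·1183·2011·1764 ≡ 416 (mod 2381)
189^2 = 35721 ≡ 6
189^4 ≡ 6^2 = 36
189^8 ≡ 36^2 = 1296
189^16 ≡ 1296^2 = 1679616 ≡ 1011
189^32 ≡ 1011^2 = 1022121 ≡ 672
189^64 ≡ 672^2 = 451584 ≡ 1575
121 = 64 + 32 + 16 + 8 + 1, so 189^121 ≡ 1575·672·1011·1296·189 ≡ 2078 (mod 2381)
416·2078 = 864448 ≡ 145 (mod 2381)
145 ≡ 145 (mod 2381), so the signature is genuine.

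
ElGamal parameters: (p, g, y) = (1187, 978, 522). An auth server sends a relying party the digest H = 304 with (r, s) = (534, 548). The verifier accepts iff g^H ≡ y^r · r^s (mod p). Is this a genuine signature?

Left side g^H mod p:
978^2 = 956484 ≡ 949
978^4 ≡ 949^2 = 900601 ≡ 855
978^8 ≡ 855^2 = 731025 ≡ 1020
978^16 ≡ 1020^2 = 1040400 ≡ 588
978^32 ≡ 588^2 = 345744 ≡ 327
978^64 ≡ 327^2 = 106929 ≡ 99
978^128 ≡ 99^2 = 9801 ≡ 305
978^256 ≡ 305^2 = 93025 ≡ 439
304 = 256 + 32 + 16, so 978^304 ≡ 439·327·588 ≡ 407 (mod 1187)
Right side y^r · r^s mod p:
522^2 = 272484 ≡ 661
522^4 ≡ 661^2 = 436921 ≡ 105
522^8 ≡ 105^2 = 11025 ≡ 342
522^16 ≡ 342^2 = 116964 ≡ 638
522^32 ≡ 638^2 = 407044 ≡ 1090
522^64 ≡ 1090^2 = 1188100 ≡ 1100
522^128 ≡ 1100^2 = 1210000 ≡ 447
522^256 ≡ 447^2 = 199809 ≡ 393
522^512 ≡ 393^2 = 154449 ≡ 139
534 = 512 + 16 + 4 + 2, so 522^534 ≡ 139·638·105·661 ≡ 557 (mod 1187)
534^2 = 285156 ≡ 276
534^4 ≡ 276^2 = 76176 ≡ 208
534^8 ≡ 208^2 = 43264 ≡ 532
534^16 ≡ 532^2 = 283024 ≡ 518
534^32 ≡ 518^2 = 268324 ≡ 62
534^64 ≡ 62^2 = 3844 ≡ 283
534^128 ≡ 283^2 = 80089 ≡ 560
534^256 ≡ 560^2 = 313600 ≡ 232
534^512 ≡ 232^2 = 53824 ≡ 409
548 = 512 + 32 + 4, so 534^548 ≡ 409·62·208 ≡ 623 (mod 1187)
557·623 = 347011 ≡ 407 (mod 1187)
407 ≡ 407 (mod 1187), so the signature is genuine.

genuine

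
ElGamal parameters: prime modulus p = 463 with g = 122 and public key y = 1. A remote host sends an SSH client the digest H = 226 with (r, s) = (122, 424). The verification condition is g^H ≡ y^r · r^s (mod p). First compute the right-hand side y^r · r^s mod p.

Squares mod 463: 1^1≡1, 1^2≡1, 1^4≡1, 1^8≡1, 1^16≡1, 1^32≡1, 1^64≡1
122 = 64 + 32 + 16 + 8 + 2, so 1^122 ≡ 1·1·1·1·1 ≡ 1 (mod 463)
Squares mod 463: 122^1≡122, 122^2≡68, 122^4≡457, 122^8≡36, 122^16≡370, 122^32≡315, 122^64≡143, 122^128≡77, 122^256≡373
424 = 256 + 128 + 32 + 8, so 122^424 ≡ 373·77·315·36 ≡ 179 (mod 463)
y^r · r^s ≡ 1·179 = 179 ≡ 179 (mod 463)

179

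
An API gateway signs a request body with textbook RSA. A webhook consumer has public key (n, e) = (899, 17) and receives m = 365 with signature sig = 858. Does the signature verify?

sig^2 ≡ 858^2 = 736164 ≡ 782
sig^4 ≡ 782^2 = 611524 ≡ 204
sig^8 ≡ 204^2 = 41616 ≡ 262
sig^16 ≡ 262^2 = 68644 ≡ 320
17 = 16 + 1, so sig^17 ≡ 320·858 ≡ 365 (mod 899)
365 = m, so the signature checks out.

verifies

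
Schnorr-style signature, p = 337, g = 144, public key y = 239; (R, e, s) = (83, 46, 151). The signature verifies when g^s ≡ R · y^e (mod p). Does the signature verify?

g^s mod p:
Squares mod 337: 144^1≡144, 144^2≡179, 144^4≡26, 144^8≡2, 144^16≡4, 144^32≡16, 144^64≡256, 144^128≡158
151 = 128 + 16 + 4 + 2 + 1, so 144^151 ≡ 158·4·26·179·144 ≡ 196 (mod 337)
R · y^e mod p:
Squares mod 337: 239^1≡239, 239^2≡168, 239^4≡253, 239^8≡316, 239^16≡104, 239^32≡32
46 = 32 + 8 + 4 + 2, so 239^46 ≡ 32·316·253·168 ≡ 84 (mod 337)
83·84 = 6972 ≡ 232 (mod 337)
196 ≠ 232; the check fails.

does not verify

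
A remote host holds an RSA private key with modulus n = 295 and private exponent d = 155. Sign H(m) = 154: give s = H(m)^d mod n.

(H(m))^2 ≡ 154^2 = 23716 ≡ 116
(H(m))^4 ≡ 116^2 = 13456 ≡ 181
(H(m))^8 ≡ 181^2 = 32761 ≡ 16
(H(m))^16 ≡ 16^2 = 256
(H(m))^32 ≡ 256^2 = 65536 ≡ 46
(H(m))^64 ≡ 46^2 = 2116 ≡ 51
(H(m))^128 ≡ 51^2 = 2601 ≡ 241
155 = 128 + 16 + 8 + 2 + 1, so (H(m))^155 ≡ 241·256·16·116·154 ≡ 204 (mod 295)

204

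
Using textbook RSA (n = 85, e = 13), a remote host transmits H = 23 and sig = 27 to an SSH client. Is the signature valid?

Squares mod 85: sig^1≡27, sig^2≡49, sig^4≡21, sig^8≡16
13 = 8 + 4 + 1, so sig^13 ≡ 16·21·27 ≡ 62 (mod 85)
62 ≠ 23, so verification fails.

invalid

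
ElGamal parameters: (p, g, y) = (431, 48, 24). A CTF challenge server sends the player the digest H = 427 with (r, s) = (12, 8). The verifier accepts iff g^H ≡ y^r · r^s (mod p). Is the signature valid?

Left side g^H mod p:
48^2 = 2304 ≡ 149
48^4 ≡ 149^2 = 22201 ≡ 220
48^8 ≡ 220^2 = 48400 ≡ 128
48^16 ≡ 128^2 = 16384 ≡ 6
48^32 ≡ 6^2 = 36
48^64 ≡ 36^2 = 1296 ≡ 3
48^128 ≡ 3^2 = 9
48^256 ≡ 9^2 = 81
427 = 256 + 128 + 32 + 8 + 2 + 1, so 48^427 ≡ 81·9·36·128·149·48 ≡ 298 (mod 431)
Right side y^r · r^s mod p:
24^2 = 576 ≡ 145
24^4 ≡ 145^2 = 21025 ≡ 337
24^8 ≡ 337^2 = 113569 ≡ 216
12 = 8 + 4, so 24^12 ≡ 216·337 ≡ 384 (mod 431)
12^2 = 144
12^4 ≡ 144^2 = 20736 ≡ 48
12^8 ≡ 48^2 = 2304 ≡ 149
384·149 = 57216 ≡ 324 (mod 431)
298 ≠ 324, so verification fails.

invalid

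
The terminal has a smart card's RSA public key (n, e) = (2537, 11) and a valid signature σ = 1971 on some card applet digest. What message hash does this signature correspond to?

σ^2 ≡ 1971^2 = 3884841 ≡ 694
σ^4 ≡ 694^2 = 481636 ≡ 2143
σ^8 ≡ 2143^2 = 4592449 ≡ 479
11 = 8 + 2 + 1, so σ^11 ≡ 479·694·1971 ≡ 952 (mod 2537)

952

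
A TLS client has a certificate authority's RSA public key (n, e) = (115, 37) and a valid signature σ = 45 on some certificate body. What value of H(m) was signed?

45

σ^37 mod 115 = 45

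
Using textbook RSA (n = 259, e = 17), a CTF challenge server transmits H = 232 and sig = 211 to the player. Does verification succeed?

passes

sig^2 ≡ 211^2 = 44521 ≡ 232
sig^4 ≡ 232^2 = 53824 ≡ 211
sig^8 ≡ 211^2 = 44521 ≡ 232
sig^16 ≡ 232^2 = 53824 ≡ 211
17 = 16 + 1, so sig^17 ≡ 211·211 ≡ 232 (mod 259)
sig^17 mod 259 = 232 matches H.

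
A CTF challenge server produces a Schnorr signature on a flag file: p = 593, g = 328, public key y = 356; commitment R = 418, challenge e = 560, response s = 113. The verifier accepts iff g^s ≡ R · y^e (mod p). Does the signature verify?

verifies

g^s mod p:
328^113 mod 593 = 467
R · y^e mod p:
356^560 mod 593 = 570
418·570 = 238260 ≡ 467 (mod 593)
467 ≡ 467 (mod 593); signature holds.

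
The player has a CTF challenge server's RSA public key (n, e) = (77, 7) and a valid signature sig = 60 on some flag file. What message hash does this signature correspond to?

25

sig^7 mod 77 = 25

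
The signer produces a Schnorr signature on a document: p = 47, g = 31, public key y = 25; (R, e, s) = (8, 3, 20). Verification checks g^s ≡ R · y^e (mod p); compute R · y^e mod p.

27

25^2 = 625 ≡ 14
3 = 2 + 1, so 25^3 ≡ 14·25 ≡ 21 (mod 47)
R · y^e ≡ 8·21 = 168 ≡ 27 (mod 47)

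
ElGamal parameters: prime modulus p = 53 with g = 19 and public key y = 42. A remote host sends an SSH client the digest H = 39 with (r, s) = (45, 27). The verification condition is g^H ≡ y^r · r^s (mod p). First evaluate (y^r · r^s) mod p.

23

42^2 = 1764 ≡ 15
42^4 ≡ 15^2 = 225 ≡ 13
42^8 ≡ 13^2 = 169 ≡ 10
42^16 ≡ 10^2 = 100 ≡ 47
42^32 ≡ 47^2 = 2209 ≡ 36
45 = 32 + 8 + 4 + 1, so 42^45 ≡ 36·10·13·42 ≡ 36 (mod 53)
45^2 = 2025 ≡ 11
45^4 ≡ 11^2 = 121 ≡ 15
45^8 ≡ 15^2 = 225 ≡ 13
45^16 ≡ 13^2 = 169 ≡ 10
27 = 16 + 8 + 2 + 1, so 45^27 ≡ 10·13·11·45 ≡ 8 (mod 53)
y^r · r^s ≡ 36·8 = 288 ≡ 23 (mod 53)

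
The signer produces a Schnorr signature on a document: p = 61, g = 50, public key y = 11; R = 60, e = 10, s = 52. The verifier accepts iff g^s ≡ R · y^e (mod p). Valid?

g^s mod p:
50^52 mod 61 = 1
R · y^e mod p:
11^10 mod 61 = 60
60·60 = 3600 ≡ 1 (mod 61)
1 ≡ 1 (mod 61); signature holds.

yes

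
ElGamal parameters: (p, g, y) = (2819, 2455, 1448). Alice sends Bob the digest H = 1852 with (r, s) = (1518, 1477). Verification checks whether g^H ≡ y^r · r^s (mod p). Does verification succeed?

fails

Left side g^H mod p:
2455^2 = 6027025 ≡ 3
2455^4 ≡ 3^2 = 9
2455^8 ≡ 9^2 = 81
2455^16 ≡ 81^2 = 6561 ≡ 923
2455^32 ≡ 923^2 = 851929 ≡ 591
2455^64 ≡ 591^2 = 349281 ≡ 2544
2455^128 ≡ 2544^2 = 6471936 ≡ 2331
2455^256 ≡ 2331^2 = 5433561 ≡ 1348
2455^512 ≡ 1348^2 = 1817104 ≡ 1668
2455^1024 ≡ 1668^2 = 2782224 ≡ 2690
1852 = 1024 + 512 + 256 + 32 + 16 + 8 + 4, so 2455^1852 ≡ 2690·1668·1348·591·923·81·9 ≡ 2034 (mod 2819)
Right side y^r · r^s mod p:
1448^2 = 2096704 ≡ 2187
1448^4 ≡ 2187^2 = 4782969 ≡ 1945
1448^8 ≡ 1945^2 = 3783025 ≡ 2746
1448^16 ≡ 2746^2 = 7540516 ≡ 2510
1448^32 ≡ 2510^2 = 6300100 ≡ 2454
1448^64 ≡ 2454^2 = 6022116 ≡ 732
1448^128 ≡ 732^2 = 535824 ≡ 214
1448^256 ≡ 214^2 = 45796 ≡ 692
1448^512 ≡ 692^2 = 478864 ≡ 2453
1448^1024 ≡ 2453^2 = 6017209 ≡ 1463
1518 = 1024 + 256 + 128 + 64 + 32 + 8 + 4 + 2, so 1448^1518 ≡ 1463·692·214·732·2454·2746·1945·2187 ≡ 2587 (mod 2819)
1518^2 = 2304324 ≡ 1201
1518^4 ≡ 1201^2 = 1442401 ≡ 1892
1518^8 ≡ 1892^2 = 3579664 ≡ 2353
1518^16 ≡ 2353^2 = 5536609 ≡ 93
1518^32 ≡ 93^2 = 8649 ≡ 192
1518^64 ≡ 192^2 = 36864 ≡ 217
1518^128 ≡ 217^2 = 47089 ≡ 1985
1518^256 ≡ 1985^2 = 3940225 ≡ 2082
1518^512 ≡ 2082^2 = 4334724 ≡ 1921
1518^1024 ≡ 1921^2 = 3690241 ≡ 170
1477 = 1024 + 256 + 128 + 64 + 4 + 1, so 1518^1477 ≡ 170·2082·1985·217·1892·1518 ≡ 1010 (mod 2819)
2587·1010 = 2612870 ≡ 2476 (mod 2819)
2034 ≠ 2476, so verification fails.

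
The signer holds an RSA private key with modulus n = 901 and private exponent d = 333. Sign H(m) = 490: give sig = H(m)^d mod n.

566

(H(m))^2 ≡ 490^2 = 240100 ≡ 434
(H(m))^4 ≡ 434^2 = 188356 ≡ 47
(H(m))^8 ≡ 47^2 = 2209 ≡ 407
(H(m))^16 ≡ 407^2 = 165649 ≡ 766
(H(m))^32 ≡ 766^2 = 586756 ≡ 205
(H(m))^64 ≡ 205^2 = 42025 ≡ 579
(H(m))^128 ≡ 579^2 = 335241 ≡ 69
(H(m))^256 ≡ 69^2 = 4761 ≡ 256
333 = 256 + 64 + 8 + 4 + 1, so (H(m))^333 ≡ 256·579·407·47·490 ≡ 566 (mod 901)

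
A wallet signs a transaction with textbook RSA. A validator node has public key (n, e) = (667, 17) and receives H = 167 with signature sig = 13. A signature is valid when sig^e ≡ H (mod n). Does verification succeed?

passes

sig^2 ≡ 13^2 = 169
sig^4 ≡ 169^2 = 28561 ≡ 547
sig^8 ≡ 547^2 = 299209 ≡ 393
sig^16 ≡ 393^2 = 154449 ≡ 372
17 = 16 + 1, so sig^17 ≡ 372·13 ≡ 167 (mod 667)
167 = H, so the signature checks out.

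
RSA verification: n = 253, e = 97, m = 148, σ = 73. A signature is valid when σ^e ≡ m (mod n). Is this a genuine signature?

forged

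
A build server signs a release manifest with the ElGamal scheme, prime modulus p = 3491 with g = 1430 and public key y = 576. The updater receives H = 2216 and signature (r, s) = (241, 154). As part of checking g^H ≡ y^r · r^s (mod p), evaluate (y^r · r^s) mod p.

636

576^241 mod 3491 = 1873
241^154 mod 3491 = 2921
y^r · r^s ≡ 1873·2921 = 5471033 ≡ 636 (mod 3491)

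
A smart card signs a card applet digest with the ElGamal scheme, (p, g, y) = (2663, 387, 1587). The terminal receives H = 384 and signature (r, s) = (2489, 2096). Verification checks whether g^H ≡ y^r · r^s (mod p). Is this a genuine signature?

Left side g^H mod p:
387^2 = 149769 ≡ 641
387^4 ≡ 641^2 = 410881 ≡ 779
387^8 ≡ 779^2 = 606841 ≡ 2340
387^16 ≡ 2340^2 = 5475600 ≡ 472
387^32 ≡ 472^2 = 222784 ≡ 1755
387^64 ≡ 1755^2 = 3080025 ≡ 1597
387^128 ≡ 1597^2 = 2550409 ≡ 1918
387^256 ≡ 1918^2 = 3678724 ≡ 1121
384 = 256 + 128, so 387^384 ≡ 1121·1918 ≡ 1037 (mod 2663)
Right side y^r · r^s mod p:
1587^2 = 2518569 ≡ 2034
1587^4 ≡ 2034^2 = 4137156 ≡ 1517
1587^8 ≡ 1517^2 = 2301289 ≡ 457
1587^16 ≡ 457^2 = 208849 ≡ 1135
1587^32 ≡ 1135^2 = 1288225 ≡ 1996
1587^64 ≡ 1996^2 = 3984016 ≡ 168
1587^128 ≡ 168^2 = 28224 ≡ 1594
1587^256 ≡ 1594^2 = 2540836 ≡ 334
1587^512 ≡ 334^2 = 111556 ≡ 2373
1587^1024 ≡ 2373^2 = 5631129 ≡ 1547
1587^2048 ≡ 1547^2 = 2393209 ≡ 1835
2489 = 2048 + 256 + 128 + 32 + 16 + 8 + 1, so 1587^2489 ≡ 1835·334·1594·1996·1135·457·1587 ≡ 802 (mod 2663)
2489^2 = 6195121 ≡ 983
2489^4 ≡ 983^2 = 966289 ≡ 2283
2489^8 ≡ 2283^2 = 5212089 ≡ 598
2489^16 ≡ 598^2 = 357604 ≡ 762
2489^32 ≡ 762^2 = 580644 ≡ 110
2489^64 ≡ 110^2 = 12100 ≡ 1448
2489^128 ≡ 1448^2 = 2096704 ≡ 923
2489^256 ≡ 923^2 = 851929 ≡ 2432
2489^512 ≡ 2432^2 = 5914624 ≡ 101
2489^1024 ≡ 101^2 = 10201 ≡ 2212
2489^2048 ≡ 2212^2 = 4892944 ≡ 1013
2096 = 2048 + 32 + 16, so 2489^2096 ≡ 1013·110·762 ≡ 2568 (mod 2663)
802·2568 = 2059536 ≡ 1037 (mod 2663)
1037 ≡ 1037 (mod 2663), so the signature is genuine.

genuine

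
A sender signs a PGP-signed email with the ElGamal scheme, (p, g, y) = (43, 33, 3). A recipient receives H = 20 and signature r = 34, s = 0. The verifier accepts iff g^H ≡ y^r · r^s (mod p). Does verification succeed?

Left side g^H mod p:
33^2 = 1089 ≡ 14
33^4 ≡ 14^2 = 196 ≡ 24
33^8 ≡ 24^2 = 576 ≡ 17
33^16 ≡ 17^2 = 289 ≡ 31
20 = 16 + 4, so 33^20 ≡ 31·24 ≡ 13 (mod 43)
Right side y^r · r^s mod p:
3^2 = 9
3^4 ≡ 9^2 = 81 ≡ 38
3^8 ≡ 38^2 = 1444 ≡ 25
3^16 ≡ 25^2 = 625 ≡ 23
3^32 ≡ 23^2 = 529 ≡ 13
34 = 32 + 2, so 3^34 ≡ 13·9 ≡ 31 (mod 43)
34^0 mod 43 = 1
31·1 = 31 ≡ 31 (mod 43)
13 ≠ 31, so verification fails.

fails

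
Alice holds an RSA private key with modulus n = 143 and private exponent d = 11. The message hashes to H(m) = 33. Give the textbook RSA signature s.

Squares mod 143: (H(m))^1≡33, (H(m))^2≡88, (H(m))^4≡22, (H(m))^8≡55
11 = 8 + 2 + 1, so (H(m))^11 ≡ 55·88·33 ≡ 132 (mod 143)

132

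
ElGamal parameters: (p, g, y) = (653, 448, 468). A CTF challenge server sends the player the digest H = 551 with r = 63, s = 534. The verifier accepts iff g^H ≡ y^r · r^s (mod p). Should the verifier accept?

accept

Left side g^H mod p:
448^551 mod 653 = 85
Right side y^r · r^s mod p:
468^63 mod 653 = 602
63^534 mod 653 = 216
602·216 = 130032 ≡ 85 (mod 653)
85 ≡ 85 (mod 653), so the signature is genuine.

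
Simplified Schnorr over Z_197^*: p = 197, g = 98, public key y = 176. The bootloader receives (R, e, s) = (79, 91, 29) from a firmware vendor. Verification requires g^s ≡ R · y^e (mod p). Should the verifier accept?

reject

g^s mod p:
98^2 = 9604 ≡ 148
98^4 ≡ 148^2 = 21904 ≡ 37
98^8 ≡ 37^2 = 1369 ≡ 187
98^16 ≡ 187^2 = 34969 ≡ 100
29 = 16 + 8 + 4 + 1, so 98^29 ≡ 100·187·37·98 ≡ 179 (mod 197)
R · y^e mod p:
176^2 = 30976 ≡ 47
176^4 ≡ 47^2 = 2209 ≡ 42
176^8 ≡ 42^2 = 1764 ≡ 188
176^16 ≡ 188^2 = 35344 ≡ 81
176^32 ≡ 81^2 = 6561 ≡ 60
176^64 ≡ 60^2 = 3600 ≡ 54
91 = 64 + 16 + 8 + 2 + 1, so 176^91 ≡ 54·81·188·47·176 ≡ 129 (mod 197)
79·129 = 10191 ≡ 144 (mod 197)
179 ≠ 144; the check fails.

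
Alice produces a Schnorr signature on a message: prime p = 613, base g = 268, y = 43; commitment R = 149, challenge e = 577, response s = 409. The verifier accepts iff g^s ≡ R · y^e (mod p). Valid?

g^s mod p:
Squares mod 613: 268^1≡268, 268^2≡103, 268^4≡188, 268^8≡403, 268^16≡577, 268^32≡70, 268^64≡609, 268^128≡16, 268^256≡256
409 = 256 + 128 + 16 + 8 + 1, so 268^409 ≡ 256·16·577·403·268 ≡ 256 (mod 613)
R · y^e mod p:
Squares mod 613: 43^1≡43, 43^2≡10, 43^4≡100, 43^8≡192, 43^16≡84, 43^32≡313, 43^64≡502, 43^128≡61, 43^256≡43, 43^512≡10
577 = 512 + 64 + 1, so 43^577 ≡ 10·502·43 ≡ 84 (mod 613)
149·84 = 12516 ≡ 256 (mod 613)
256 ≡ 256 (mod 613); signature holds.

yes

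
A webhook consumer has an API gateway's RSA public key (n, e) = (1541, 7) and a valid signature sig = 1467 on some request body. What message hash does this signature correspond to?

1294

sig^2 ≡ 1467^2 = 2152089 ≡ 853
sig^4 ≡ 853^2 = 727609 ≡ 257
7 = 4 + 2 + 1, so sig^7 ≡ 257·853·1467 ≡ 1294 (mod 1541)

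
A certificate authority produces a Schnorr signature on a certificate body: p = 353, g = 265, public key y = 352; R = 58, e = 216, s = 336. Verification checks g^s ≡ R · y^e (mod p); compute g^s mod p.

265^2 = 70225 ≡ 331
265^4 ≡ 331^2 = 109561 ≡ 131
265^8 ≡ 131^2 = 17161 ≡ 217
265^16 ≡ 217^2 = 47089 ≡ 140
265^32 ≡ 140^2 = 19600 ≡ 185
265^64 ≡ 185^2 = 34225 ≡ 337
265^128 ≡ 337^2 = 113569 ≡ 256
265^256 ≡ 256^2 = 65536 ≡ 231
336 = 256 + 64 + 16, so 265^336 ≡ 231·337·140 ≡ 58 (mod 353)

58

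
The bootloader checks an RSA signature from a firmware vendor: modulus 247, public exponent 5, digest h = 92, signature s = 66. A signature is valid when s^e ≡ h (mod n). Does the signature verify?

verifies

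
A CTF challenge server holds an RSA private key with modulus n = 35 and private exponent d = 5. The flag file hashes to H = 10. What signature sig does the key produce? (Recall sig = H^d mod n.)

5

H^2 ≡ 10^2 = 100 ≡ 30
H^4 ≡ 30^2 = 900 ≡ 25
5 = 4 + 1, so H^5 ≡ 25·10 ≡ 5 (mod 35)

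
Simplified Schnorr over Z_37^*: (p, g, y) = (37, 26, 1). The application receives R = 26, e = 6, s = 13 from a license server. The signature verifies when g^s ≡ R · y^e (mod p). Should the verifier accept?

g^s mod p:
26^2 = 676 ≡ 10
26^4 ≡ 10^2 = 100 ≡ 26
26^8 ≡ 26^2 = 676 ≡ 10
13 = 8 + 4 + 1, so 26^13 ≡ 10·26·26 ≡ 26 (mod 37)
R · y^e mod p:
1^2 = 1
1^4 ≡ 1^2 = 1
6 = 4 + 2, so 1^6 ≡ 1·1 ≡ 1 (mod 37)
26·1 = 26 ≡ 26 (mod 37)
26 ≡ 26 (mod 37); signature holds.

accept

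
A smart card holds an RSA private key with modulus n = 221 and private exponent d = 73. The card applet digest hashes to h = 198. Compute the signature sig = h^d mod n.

159

h^2 ≡ 198^2 = 39204 ≡ 87
h^4 ≡ 87^2 = 7569 ≡ 55
h^8 ≡ 55^2 = 3025 ≡ 152
h^16 ≡ 152^2 = 23104 ≡ 120
h^32 ≡ 120^2 = 14400 ≡ 35
h^64 ≡ 35^2 = 1225 ≡ 120
73 = 64 + 8 + 1, so h^73 ≡ 120·152·198 ≡ 159 (mod 221)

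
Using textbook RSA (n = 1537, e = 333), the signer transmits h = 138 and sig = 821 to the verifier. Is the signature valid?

valid

Squares mod 1537: sig^1≡821, sig^2≡835, sig^4≡964, sig^8≡948, sig^16≡1096, sig^32≡819, sig^64≡629, sig^128≡632, sig^256≡1341
333 = 256 + 64 + 8 + 4 + 1, so sig^333 ≡ 1341·629·948·964·821 ≡ 138 (mod 1537)
Since 138 equals the digest 138, verification succeeds.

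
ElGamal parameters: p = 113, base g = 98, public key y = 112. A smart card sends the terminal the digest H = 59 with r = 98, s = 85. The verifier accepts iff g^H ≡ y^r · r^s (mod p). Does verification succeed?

fails

Left side g^H mod p:
Squares mod 113: 98^1≡98, 98^2≡112, 98^4≡1, 98^8≡1, 98^16≡1, 98^32≡1
59 = 32 + 16 + 8 + 2 + 1, so 98^59 ≡ 1·1·1·112·98 ≡ 15 (mod 113)
Right side y^r · r^s mod p:
Squares mod 113: 112^1≡112, 112^2≡1, 112^4≡1, 112^8≡1, 112^16≡1, 112^32≡1, 112^64≡1
98 = 64 + 32 + 2, so 112^98 ≡ 1·1·1 ≡ 1 (mod 113)
Squares mod 113: 98^1≡98, 98^2≡112, 98^4≡1, 98^8≡1, 98^16≡1, 98^32≡1, 98^64≡1
85 = 64 + 16 + 4 + 1, so 98^85 ≡ 1·1·1·98 ≡ 98 (mod 113)
1·98 = 98 ≡ 98 (mod 113)
15 ≠ 98, so verification fails.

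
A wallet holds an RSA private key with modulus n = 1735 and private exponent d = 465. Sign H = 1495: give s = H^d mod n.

H^2 ≡ 1495^2 = 2235025 ≡ 345
H^4 ≡ 345^2 = 119025 ≡ 1045
H^8 ≡ 1045^2 = 1092025 ≡ 710
H^16 ≡ 710^2 = 504100 ≡ 950
H^32 ≡ 950^2 = 902500 ≡ 300
H^64 ≡ 300^2 = 90000 ≡ 1515
H^128 ≡ 1515^2 = 2295225 ≡ 1555
H^256 ≡ 1555^2 = 2418025 ≡ 1170
465 = 256 + 128 + 64 + 16 + 1, so H^465 ≡ 1170·1555·1515·950·1495 ≡ 385 (mod 1735)

385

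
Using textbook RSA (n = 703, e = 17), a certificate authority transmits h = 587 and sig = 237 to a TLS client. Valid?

Squares mod 703: sig^1≡237, sig^2≡632, sig^4≡120, sig^8≡340, sig^16≡308
17 = 16 + 1, so sig^17 ≡ 308·237 ≡ 587 (mod 703)
sig^17 mod 703 = 587 matches h.

yes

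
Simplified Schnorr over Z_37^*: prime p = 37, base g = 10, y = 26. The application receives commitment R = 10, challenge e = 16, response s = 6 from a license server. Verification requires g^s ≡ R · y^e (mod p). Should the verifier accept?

g^s mod p:
10^2 = 100 ≡ 26
10^4 ≡ 26^2 = 676 ≡ 10
6 = 4 + 2, so 10^6 ≡ 10·26 ≡ 1 (mod 37)
R · y^e mod p:
26^2 = 676 ≡ 10
26^4 ≡ 10^2 = 100 ≡ 26
26^8 ≡ 26^2 = 676 ≡ 10
26^16 ≡ 10^2 = 100 ≡ 26
10·26 = 260 ≡ 1 (mod 37)
1 ≡ 1 (mod 37); signature holds.

accept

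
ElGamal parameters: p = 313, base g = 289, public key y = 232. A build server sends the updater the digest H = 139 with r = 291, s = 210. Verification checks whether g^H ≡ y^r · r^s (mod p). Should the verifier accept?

Left side g^H mod p:
289^2 = 83521 ≡ 263
289^4 ≡ 263^2 = 69169 ≡ 309
289^8 ≡ 309^2 = 95481 ≡ 16
289^16 ≡ 16^2 = 256
289^32 ≡ 256^2 = 65536 ≡ 119
289^64 ≡ 119^2 = 14161 ≡ 76
289^128 ≡ 76^2 = 5776 ≡ 142
139 = 128 + 8 + 2 + 1, so 289^139 ≡ 142·16·263·289 ≡ 170 (mod 313)
Right side y^r · r^s mod p:
232^2 = 53824 ≡ 301
232^4 ≡ 301^2 = 90601 ≡ 144
232^8 ≡ 144^2 = 20736 ≡ 78
232^16 ≡ 78^2 = 6084 ≡ 137
232^32 ≡ 137^2 = 18769 ≡ 302
232^64 ≡ 302^2 = 91204 ≡ 121
232^128 ≡ 121^2 = 14641 ≡ 243
232^256 ≡ 243^2 = 59049 ≡ 205
291 = 256 + 32 + 2 + 1, so 232^291 ≡ 205·302·301·232 ≡ 79 (mod 313)
291^2 = 84681 ≡ 171
291^4 ≡ 171^2 = 29241 ≡ 132
291^8 ≡ 132^2 = 17424 ≡ 209
291^16 ≡ 209^2 = 43681 ≡ 174
291^32 ≡ 174^2 = 30276 ≡ 228
291^64 ≡ 228^2 = 51984 ≡ 26
291^128 ≡ 26^2 = 676 ≡ 50
210 = 128 + 64 + 16 + 2, so 291^210 ≡ 50·26·174·171 ≡ 286 (mod 313)
79·286 = 22594 ≡ 58 (mod 313)
170 ≠ 58, so verification fails.

reject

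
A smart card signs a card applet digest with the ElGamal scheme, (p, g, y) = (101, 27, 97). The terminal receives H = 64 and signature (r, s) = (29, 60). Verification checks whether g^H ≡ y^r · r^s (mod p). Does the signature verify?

Left side g^H mod p:
27^2 = 729 ≡ 22
27^4 ≡ 22^2 = 484 ≡ 80
27^8 ≡ 80^2 = 6400 ≡ 37
27^16 ≡ 37^2 = 1369 ≡ 56
27^32 ≡ 56^2 = 3136 ≡ 5
27^64 ≡ 5^2 = 25
Right side y^r · r^s mod p:
97^2 = 9409 ≡ 16
97^4 ≡ 16^2 = 256 ≡ 54
97^8 ≡ 54^2 = 2916 ≡ 88
97^16 ≡ 88^2 = 7744 ≡ 68
29 = 16 + 8 + 4 + 1, so 97^29 ≡ 68·88·54·97 ≡ 54 (mod 101)
29^2 = 841 ≡ 33
29^4 ≡ 33^2 = 1089 ≡ 79
29^8 ≡ 79^2 = 6241 ≡ 80
29^16 ≡ 80^2 = 6400 ≡ 37
29^32 ≡ 37^2 = 1369 ≡ 56
60 = 32 + 16 + 8 + 4, so 29^60 ≡ 56·37·80·79 ≡ 87 (mod 101)
54·87 = 4698 ≡ 52 (mod 101)
25 ≠ 52, so verification fails.

does not verify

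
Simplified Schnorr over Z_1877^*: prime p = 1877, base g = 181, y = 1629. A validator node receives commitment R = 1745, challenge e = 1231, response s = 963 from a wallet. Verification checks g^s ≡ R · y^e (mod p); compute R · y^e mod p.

1629^1231 mod 1877 = 1443
R · y^e ≡ 1745·1443 = 2518035 ≡ 978 (mod 1877)

978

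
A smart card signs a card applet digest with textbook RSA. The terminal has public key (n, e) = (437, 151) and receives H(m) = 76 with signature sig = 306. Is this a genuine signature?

Squares mod 437: sig^1≡306, sig^2≡118, sig^4≡377, sig^8≡104, sig^16≡328, sig^32≡82, sig^64≡169, sig^128≡156
151 = 128 + 16 + 4 + 2 + 1, so sig^151 ≡ 156·328·377·118·306 ≡ 356 (mod 437)
The recovered value 356 does not match the digest 76.

forged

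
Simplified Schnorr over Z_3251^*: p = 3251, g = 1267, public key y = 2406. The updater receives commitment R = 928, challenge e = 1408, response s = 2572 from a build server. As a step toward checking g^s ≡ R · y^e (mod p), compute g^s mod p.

58

Squares mod 3251: 1267^1≡1267, 1267^2≡2546, 1267^4≡2873, 1267^8≡3091, 1267^16≡2843, 1267^32≡663, 1267^64≡684, 1267^128≡2963, 1267^256≡1669, 1267^512≡2705, 1267^1024≡2275, 1267^2048≡33
2572 = 2048 + 512 + 8 + 4, so 1267^2572 ≡ 33·2705·3091·2873 ≡ 58 (mod 3251)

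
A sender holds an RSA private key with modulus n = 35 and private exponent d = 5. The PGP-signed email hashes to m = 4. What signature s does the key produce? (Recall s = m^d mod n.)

9

m^2 ≡ 4^2 = 16
m^4 ≡ 16^2 = 256 ≡ 11
5 = 4 + 1, so m^5 ≡ 11·4 ≡ 9 (mod 35)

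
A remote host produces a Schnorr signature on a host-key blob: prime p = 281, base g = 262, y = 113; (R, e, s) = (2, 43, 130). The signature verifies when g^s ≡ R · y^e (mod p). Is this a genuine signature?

g^s mod p:
262^2 = 68644 ≡ 80
262^4 ≡ 80^2 = 6400 ≡ 218
262^8 ≡ 218^2 = 47524 ≡ 35
262^16 ≡ 35^2 = 1225 ≡ 101
262^32 ≡ 101^2 = 10201 ≡ 85
262^64 ≡ 85^2 = 7225 ≡ 200
262^128 ≡ 200^2 = 40000 ≡ 98
130 = 128 + 2, so 262^130 ≡ 98·80 ≡ 253 (mod 281)
R · y^e mod p:
113^2 = 12769 ≡ 124
113^4 ≡ 124^2 = 15376 ≡ 202
113^8 ≡ 202^2 = 40804 ≡ 59
113^16 ≡ 59^2 = 3481 ≡ 109
113^32 ≡ 109^2 = 11881 ≡ 79
43 = 32 + 8 + 2 + 1, so 113^43 ≡ 79·59·124·113 ≡ 193 (mod 281)
2·193 = 386 ≡ 105 (mod 281)
253 ≠ 105; the check fails.

forged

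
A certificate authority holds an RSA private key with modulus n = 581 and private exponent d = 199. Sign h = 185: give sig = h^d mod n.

h^2 ≡ 185^2 = 34225 ≡ 527
h^4 ≡ 527^2 = 277729 ≡ 11
h^8 ≡ 11^2 = 121
h^16 ≡ 121^2 = 14641 ≡ 116
h^32 ≡ 116^2 = 13456 ≡ 93
h^64 ≡ 93^2 = 8649 ≡ 515
h^128 ≡ 515^2 = 265225 ≡ 289
199 = 128 + 64 + 4 + 2 + 1, so h^199 ≡ 289·515·11·527·185 ≡ 115 (mod 581)

115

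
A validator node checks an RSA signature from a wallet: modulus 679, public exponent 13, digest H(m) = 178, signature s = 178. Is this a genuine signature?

genuine

Squares mod 679: s^1≡178, s^2≡450, s^4≡158, s^8≡520
13 = 8 + 4 + 1, so s^13 ≡ 520·158·178 ≡ 178 (mod 679)
Since 178 equals the digest 178, verification succeeds.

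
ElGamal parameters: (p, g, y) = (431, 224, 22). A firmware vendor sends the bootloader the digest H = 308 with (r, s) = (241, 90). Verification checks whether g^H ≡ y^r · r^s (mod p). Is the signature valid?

Left side g^H mod p:
224^2 = 50176 ≡ 180
224^4 ≡ 180^2 = 32400 ≡ 75
224^8 ≡ 75^2 = 5625 ≡ 22
224^16 ≡ 22^2 = 484 ≡ 53
224^32 ≡ 53^2 = 2809 ≡ 223
224^64 ≡ 223^2 = 49729 ≡ 164
224^128 ≡ 164^2 = 26896 ≡ 174
224^256 ≡ 174^2 = 30276 ≡ 106
308 = 256 + 32 + 16 + 4, so 224^308 ≡ 106·223·53·75 ≡ 33 (mod 431)
Right side y^r · r^s mod p:
22^2 = 484 ≡ 53
22^4 ≡ 53^2 = 2809 ≡ 223
22^8 ≡ 223^2 = 49729 ≡ 164
22^16 ≡ 164^2 = 26896 ≡ 174
22^32 ≡ 174^2 = 30276 ≡ 106
22^64 ≡ 106^2 = 11236 ≡ 30
22^128 ≡ 30^2 = 900 ≡ 38
241 = 128 + 64 + 32 + 16 + 1, so 22^241 ≡ 38·30·106·174·22 ≡ 29 (mod 431)
241^2 = 58081 ≡ 327
241^4 ≡ 327^2 = 106929 ≡ 41
241^8 ≡ 41^2 = 1681 ≡ 388
241^16 ≡ 388^2 = 150544 ≡ 125
241^32 ≡ 125^2 = 15625 ≡ 109
241^64 ≡ 109^2 = 11881 ≡ 244
90 = 64 + 16 + 8 + 2, so 241^90 ≡ 244·125·388·327 ≡ 16 (mod 431)
29·16 = 464 ≡ 33 (mod 431)
33 ≡ 33 (mod 431), so the signature is genuine.

valid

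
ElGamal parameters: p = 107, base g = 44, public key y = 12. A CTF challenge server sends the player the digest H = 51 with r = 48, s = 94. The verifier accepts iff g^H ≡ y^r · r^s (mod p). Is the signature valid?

invalid

Left side g^H mod p:
44^2 = 1936 ≡ 10
44^4 ≡ 10^2 = 100
44^8 ≡ 100^2 = 10000 ≡ 49
44^16 ≡ 49^2 = 2401 ≡ 47
44^32 ≡ 47^2 = 2209 ≡ 69
51 = 32 + 16 + 2 + 1, so 44^51 ≡ 69·47·10·44 ≡ 75 (mod 107)
Right side y^r · r^s mod p:
12^2 = 144 ≡ 37
12^4 ≡ 37^2 = 1369 ≡ 85
12^8 ≡ 85^2 = 7225 ≡ 56
12^16 ≡ 56^2 = 3136 ≡ 33
12^32 ≡ 33^2 = 1089 ≡ 19
48 = 32 + 16, so 12^48 ≡ 19·33 ≡ 92 (mod 107)
48^2 = 2304 ≡ 57
48^4 ≡ 57^2 = 3249 ≡ 39
48^8 ≡ 39^2 = 1521 ≡ 23
48^16 ≡ 23^2 = 529 ≡ 101
48^32 ≡ 101^2 = 10201 ≡ 36
48^64 ≡ 36^2 = 1296 ≡ 12
94 = 64 + 16 + 8 + 4 + 2, so 48^94 ≡ 12·101·23·39·57 ≡ 47 (mod 107)
92·47 = 4324 ≡ 44 (mod 107)
75 ≠ 44, so verification fails.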